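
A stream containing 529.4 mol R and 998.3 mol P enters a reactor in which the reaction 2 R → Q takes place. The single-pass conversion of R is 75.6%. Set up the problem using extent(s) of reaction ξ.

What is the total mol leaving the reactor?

R reacted = 0.756 × 529.4 = 400.2 mol; ν_R = −2, so ξ = 400.2/2 = 200.1 mol.
Outlet amounts (n = n₀ + ν ξ):
  R: 529.4 − 2(200.1) = 129.2
  Q: 0 + 1(200.1) = 200.1
  P: 998.3 (inert)
Total out = 129.2 + 200.1 + 998.3 = 1328 mol.

1330 mol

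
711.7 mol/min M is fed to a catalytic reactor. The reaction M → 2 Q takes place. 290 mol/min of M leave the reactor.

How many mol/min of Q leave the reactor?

For M: n = n₀ − 1ξ → 290 = 711.7 − 1ξ, giving ξ = 421.7 mol/min.
Outlet amounts (n = n₀ + ν ξ):
  M: 711.7 − 1(421.7) = 290
  Q: 0 + 2(421.7) = 843.4

843 mol/min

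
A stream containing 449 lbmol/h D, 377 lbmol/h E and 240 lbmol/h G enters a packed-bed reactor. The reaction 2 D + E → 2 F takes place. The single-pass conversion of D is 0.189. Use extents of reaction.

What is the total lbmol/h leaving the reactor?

D reacted = 0.189 × 449 = 84.86 lbmol/h; ν_D = −2, so ξ = 84.86/2 = 42.43 lbmol/h.
Outlet amounts (n = n₀ + ν ξ):
  D: 449 − 2(42.43) = 364.1
  E: 377 − 1(42.43) = 334.6
  F: 0 + 2(42.43) = 84.86
  G: 240 (inert)
Total out = 364.1 + 334.6 + 84.86 + 240 = 1024 lbmol/h.

1020 lbmol/h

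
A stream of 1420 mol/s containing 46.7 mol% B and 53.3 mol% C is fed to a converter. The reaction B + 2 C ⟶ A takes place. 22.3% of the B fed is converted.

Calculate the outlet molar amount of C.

461 mol/s

B reacted = 0.223 × 663.1 = 147.9 mol/s; ν_B = −1, so ξ = 147.9/1 = 147.9 mol/s.
Outlet amounts (n = n₀ + ν ξ):
  B: 663.1 − 1(147.9) = 515.3
  C: 756.9 − 2(147.9) = 461.1
  A: 0 + 1(147.9) = 147.9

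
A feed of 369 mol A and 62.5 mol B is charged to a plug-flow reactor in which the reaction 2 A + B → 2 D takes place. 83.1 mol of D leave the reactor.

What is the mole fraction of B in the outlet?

0.0537

For D: n = n₀ + 2ξ → 83.1 = 0 + 2ξ, giving ξ = 41.55 mol.
Outlet amounts (n = n₀ + ν ξ):
  A: 369 − 2(41.55) = 285.9
  B: 62.5 − 1(41.55) = 20.95
  D: 0 + 2(41.55) = 83.1
Total out = 389.9 mol; y_B = 20.95 / 389.9 = 0.05372.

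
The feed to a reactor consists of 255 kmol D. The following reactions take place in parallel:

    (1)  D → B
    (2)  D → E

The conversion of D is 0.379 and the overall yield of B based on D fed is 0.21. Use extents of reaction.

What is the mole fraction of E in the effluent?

Yield of B: 1ξ₁ / 255 = 0.21 → ξ₁ = 53.55 kmol.
Conversion of D: 1ξ₁ + 1ξ₂ = 0.379 × 255 = 96.64 → ξ₂ = 43.09 kmol.
Outlet amounts (n = n₀ + Σ ν·ξ):
  D: 255 − 1(53.55) − 1(43.09) = 158.4
  B: 0 + 1(53.55) = 53.55
  E: 0 + 1(43.09) = 43.09
Total out = 255 kmol; y_E = 43.09 / 255 = 0.169.

0.169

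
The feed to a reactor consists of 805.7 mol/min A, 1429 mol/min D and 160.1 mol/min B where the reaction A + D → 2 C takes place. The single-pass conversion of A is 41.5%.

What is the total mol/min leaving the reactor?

A reacted = 0.415 × 805.7 = 334.4 mol/min; ν_A = −1, so ξ = 334.4/1 = 334.4 mol/min.
Outlet amounts (n = n₀ + ν ξ):
  A: 805.7 − 1(334.4) = 471.3
  D: 1429 − 1(334.4) = 1095
  C: 0 + 2(334.4) = 668.7
  B: 160.1 (inert)
Total out = 471.3 + 1095 + 668.7 + 160.1 = 2395 mol/min.

2390 mol/min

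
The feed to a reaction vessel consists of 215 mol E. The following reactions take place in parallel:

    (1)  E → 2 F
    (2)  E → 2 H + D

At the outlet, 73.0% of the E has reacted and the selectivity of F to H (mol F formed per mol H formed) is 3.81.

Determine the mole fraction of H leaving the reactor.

0.161

Conversion of E: E consumed = 0.73 × 215 = 156.9 mol = 1ξ₁ + 1ξ₂.
Selectivity: 2ξ₁ / (2ξ₂) = 3.81 → ξ₁ = 3.81 ξ₂.
Substitute: (1·3.81 + 1) ξ₂ = 156.9 → ξ₂ = 32.63 mol, ξ₁ = 124.3 mol.
Outlet amounts (n = n₀ + Σ ν·ξ):
  E: 215 − 1(124.3) − 1(32.63) = 58.05
  F: 0 + 2(124.3) = 248.6
  H: 0 + 2(32.63) = 65.26
  D: 0 + 1(32.63) = 32.63
Total out = 404.6 mol; y_H = 65.26 / 404.6 = 0.1613.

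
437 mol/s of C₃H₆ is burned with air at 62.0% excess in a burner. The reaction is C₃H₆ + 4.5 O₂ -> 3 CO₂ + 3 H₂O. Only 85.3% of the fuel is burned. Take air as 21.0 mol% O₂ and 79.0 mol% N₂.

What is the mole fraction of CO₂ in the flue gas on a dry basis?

0.0762

Stoichiometric O₂ = 4.5 × 437 = 1966 mol/s; O₂ fed = 1966 × 1.620 = 3186 mol/s.
N₂ fed = 3186 × 79/21 = 11980 mol/s.
Fuel reacted = 0.853 × 437 → ξ = 372.8 mol/s.
Outlet (n = n₀ + ν ξ):
  C₃H₆: 437 − 1(372.8) = 64.24
  O₂: 3186 − 4.5(372.8) = 1508
  N₂: 11980 (inert)
  CO₂: 0 + 3(372.8) = 1118
  H₂O: 0 + 3(372.8) = 1118
Dry total = 14680 mol/s; y_CO₂ (dry) = 1118 / 14680 = 0.0762.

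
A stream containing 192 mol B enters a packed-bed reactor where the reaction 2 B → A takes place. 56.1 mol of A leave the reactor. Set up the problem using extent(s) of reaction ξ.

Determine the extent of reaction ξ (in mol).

ξ = 56.1 mol

For A: n = n₀ + 1ξ → 56.1 = 0 + 1ξ, giving ξ = 56.1 mol.
Outlet amounts (n = n₀ + ν ξ):
  B: 192 − 2(56.1) = 79.8
  A: 0 + 1(56.1) = 56.1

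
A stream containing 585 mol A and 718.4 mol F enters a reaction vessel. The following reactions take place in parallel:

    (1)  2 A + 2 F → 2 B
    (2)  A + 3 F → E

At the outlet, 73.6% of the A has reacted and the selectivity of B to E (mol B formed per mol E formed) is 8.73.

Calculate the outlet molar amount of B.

386 mol

Conversion of A: A consumed = 0.736 × 585 = 430.6 mol = 2ξ₁ + 1ξ₂.
Selectivity: 2ξ₁ / (1ξ₂) = 8.73 → ξ₁ = 4.365 ξ₂.
Substitute: (2·4.365 + 1) ξ₂ = 430.6 → ξ₂ = 44.25 mol, ξ₁ = 193.2 mol.
Outlet amounts (n = n₀ + Σ ν·ξ):
  A: 585 − 2(193.2) − 1(44.25) = 154.4
  F: 718.4 − 2(193.2) − 3(44.25) = 199.3
  B: 0 + 2(193.2) = 386.3
  E: 0 + 1(44.25) = 44.25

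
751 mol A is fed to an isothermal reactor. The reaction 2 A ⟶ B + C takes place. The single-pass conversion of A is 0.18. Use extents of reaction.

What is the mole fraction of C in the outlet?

0.09

A reacted = 0.18 × 751 = 135.2 mol; ν_A = −2, so ξ = 135.2/2 = 67.59 mol.
Outlet amounts (n = n₀ + ν ξ):
  A: 751 − 2(67.59) = 615.8
  B: 0 + 1(67.59) = 67.59
  C: 0 + 1(67.59) = 67.59
Total out = 751 mol; y_C = 67.59 / 751 = 0.09.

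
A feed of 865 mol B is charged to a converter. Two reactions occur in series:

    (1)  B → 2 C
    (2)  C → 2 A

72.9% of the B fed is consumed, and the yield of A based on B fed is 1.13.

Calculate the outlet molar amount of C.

Conversion of B: B consumed = 1ξ₁ = 0.729 × 865 → ξ₁ = 630.6 mol.
Yield of A: 2ξ₂ / 865 = 1.13 → ξ₂ = 488.7 mol.
Outlet amounts (n = n₀ + Σ ν·ξ):
  B: 865 − 1(630.6) = 234.4
  C: 0 + 2(630.6) − 1(488.7) = 772.4
  A: 0 + 2(488.7) = 977.4

772 mol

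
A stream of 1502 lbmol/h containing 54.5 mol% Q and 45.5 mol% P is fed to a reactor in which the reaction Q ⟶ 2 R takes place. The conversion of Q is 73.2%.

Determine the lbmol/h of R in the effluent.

Q reacted = 0.732 × 818.6 = 599.2 lbmol/h; ν_Q = −1, so ξ = 599.2/1 = 599.2 lbmol/h.
Outlet amounts (n = n₀ + ν ξ):
  Q: 818.6 − 1(599.2) = 219.4
  R: 0 + 2(599.2) = 1198
  P: 683.4 (inert)

1200 lbmol/h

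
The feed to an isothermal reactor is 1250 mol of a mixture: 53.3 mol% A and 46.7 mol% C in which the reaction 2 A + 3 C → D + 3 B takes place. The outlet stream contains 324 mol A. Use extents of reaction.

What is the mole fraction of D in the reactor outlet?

0.159

For A: n = n₀ − 2ξ → 324 = 666.2 − 2ξ, giving ξ = 171.1 mol.
Outlet amounts (n = n₀ + ν ξ):
  A: 666.2 − 2(171.1) = 324
  C: 583.8 − 3(171.1) = 70.38
  D: 0 + 1(171.1) = 171.1
  B: 0 + 3(171.1) = 513.4
Total out = 1079 mol; y_D = 171.1 / 1079 = 0.1586.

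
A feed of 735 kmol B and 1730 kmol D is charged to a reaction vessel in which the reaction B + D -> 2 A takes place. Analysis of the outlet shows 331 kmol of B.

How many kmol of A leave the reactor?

For B: n = n₀ − 1ξ → 331 = 735 − 1ξ, giving ξ = 404 kmol.
Outlet amounts (n = n₀ + ν ξ):
  B: 735 − 1(404) = 331
  D: 1730 − 1(404) = 1326
  A: 0 + 2(404) = 808

808 kmol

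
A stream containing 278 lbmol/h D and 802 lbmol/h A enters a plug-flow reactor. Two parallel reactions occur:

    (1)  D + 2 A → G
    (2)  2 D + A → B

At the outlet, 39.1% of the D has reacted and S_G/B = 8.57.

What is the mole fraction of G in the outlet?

0.0998

Conversion of D: D consumed = 0.391 × 278 = 108.7 lbmol/h = 1ξ₁ + 2ξ₂.
Selectivity: 1ξ₁ / (1ξ₂) = 8.57 → ξ₁ = 8.57 ξ₂.
Substitute: (1·8.57 + 2) ξ₂ = 108.7 → ξ₂ = 10.28 lbmol/h, ξ₁ = 88.13 lbmol/h.
Outlet amounts (n = n₀ + Σ ν·ξ):
  D: 278 − 1(88.13) − 2(10.28) = 169.3
  A: 802 − 2(88.13) − 1(10.28) = 615.5
  G: 0 + 1(88.13) = 88.13
  B: 0 + 1(10.28) = 10.28
Total out = 883.2 lbmol/h; y_G = 88.13 / 883.2 = 0.09979.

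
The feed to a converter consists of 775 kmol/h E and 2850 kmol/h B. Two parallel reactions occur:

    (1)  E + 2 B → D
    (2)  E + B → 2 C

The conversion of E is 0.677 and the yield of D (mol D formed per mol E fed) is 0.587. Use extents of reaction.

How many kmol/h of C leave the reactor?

140 kmol/h

Yield of D: 1ξ₁ / 775 = 0.587 → ξ₁ = 454.9 kmol/h.
Conversion of E: 1ξ₁ + 1ξ₂ = 0.677 × 775 = 524.7 → ξ₂ = 69.75 kmol/h.
Outlet amounts (n = n₀ + Σ ν·ξ):
  E: 775 − 1(454.9) − 1(69.75) = 250.3
  B: 2850 − 2(454.9) − 1(69.75) = 1870
  D: 0 + 1(454.9) = 454.9
  C: 0 + 2(69.75) = 139.5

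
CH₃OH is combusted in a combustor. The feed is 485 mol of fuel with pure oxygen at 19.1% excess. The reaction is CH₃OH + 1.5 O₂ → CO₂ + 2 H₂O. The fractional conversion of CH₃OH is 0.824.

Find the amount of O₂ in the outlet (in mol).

267 mol

Stoichiometric O₂ = 1.5 × 485 = 727.5 mol; O₂ fed = 727.5 × 1.191 = 866.5 mol.
Fuel reacted = 0.824 × 485 → ξ = 399.6 mol.
Outlet (n = n₀ + ν ξ):
  CH₃OH: 485 − 1(399.6) = 85.36
  O₂: 866.5 − 1.5(399.6) = 267
  CO₂: 0 + 1(399.6) = 399.6
  H₂O: 0 + 2(399.6) = 799.3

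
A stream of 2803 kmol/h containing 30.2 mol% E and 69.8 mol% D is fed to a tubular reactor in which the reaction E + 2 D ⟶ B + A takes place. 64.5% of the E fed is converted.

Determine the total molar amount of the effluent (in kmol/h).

E reacted = 0.645 × 846.5 = 546 kmol/h; ν_E = −1, so ξ = 546/1 = 546 kmol/h.
Outlet amounts (n = n₀ + ν ξ):
  E: 846.5 − 1(546) = 300.5
  D: 1956 − 2(546) = 864.5
  B: 0 + 1(546) = 546
  A: 0 + 1(546) = 546
Total out = 300.5 + 864.5 + 546 + 546 = 2257 kmol/h.

2260 kmol/h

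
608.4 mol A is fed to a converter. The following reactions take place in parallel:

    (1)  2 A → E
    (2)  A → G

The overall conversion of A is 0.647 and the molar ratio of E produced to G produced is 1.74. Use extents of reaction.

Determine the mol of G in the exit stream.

87.9 mol

Conversion of A: A consumed = 0.647 × 608.4 = 393.6 mol = 2ξ₁ + 1ξ₂.
Selectivity: 1ξ₁ / (1ξ₂) = 1.74 → ξ₁ = 1.74 ξ₂.
Substitute: (2·1.74 + 1) ξ₂ = 393.6 → ξ₂ = 87.86 mol, ξ₁ = 152.9 mol.
Outlet amounts (n = n₀ + Σ ν·ξ):
  A: 608.4 − 2(152.9) − 1(87.86) = 214.8
  E: 0 + 1(152.9) = 152.9
  G: 0 + 1(87.86) = 87.86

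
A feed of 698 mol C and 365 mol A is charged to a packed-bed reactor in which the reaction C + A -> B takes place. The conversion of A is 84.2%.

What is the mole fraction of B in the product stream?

0.407

A reacted = 0.842 × 365 = 307.3 mol; ν_A = −1, so ξ = 307.3/1 = 307.3 mol.
Outlet amounts (n = n₀ + ν ξ):
  C: 698 − 1(307.3) = 390.7
  A: 365 − 1(307.3) = 57.67
  B: 0 + 1(307.3) = 307.3
Total out = 755.7 mol; y_B = 307.3 / 755.7 = 0.4067.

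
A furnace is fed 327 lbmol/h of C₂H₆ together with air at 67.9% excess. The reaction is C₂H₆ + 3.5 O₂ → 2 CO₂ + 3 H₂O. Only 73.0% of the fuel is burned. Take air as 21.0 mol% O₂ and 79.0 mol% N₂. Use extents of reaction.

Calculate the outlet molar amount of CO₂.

Stoichiometric O₂ = 3.5 × 327 = 1144 lbmol/h; O₂ fed = 1144 × 1.679 = 1922 lbmol/h.
N₂ fed = 1922 × 79/21 = 7229 lbmol/h.
Fuel reacted = 0.73 × 327 → ξ = 238.7 lbmol/h.
Outlet (n = n₀ + ν ξ):
  C₂H₆: 327 − 1(238.7) = 88.29
  O₂: 1922 − 3.5(238.7) = 1086
  N₂: 7229 (inert)
  CO₂: 0 + 2(238.7) = 477.4
  H₂O: 0 + 3(238.7) = 716.1

477 lbmol/h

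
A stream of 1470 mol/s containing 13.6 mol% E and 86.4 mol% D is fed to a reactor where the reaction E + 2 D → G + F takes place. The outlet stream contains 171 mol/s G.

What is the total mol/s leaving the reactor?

1300 mol/s

For G: n = n₀ + 1ξ → 171 = 0 + 1ξ, giving ξ = 171 mol/s.
Outlet amounts (n = n₀ + ν ξ):
  E: 199.9 − 1(171) = 28.92
  D: 1270 − 2(171) = 928.1
  G: 0 + 1(171) = 171
  F: 0 + 1(171) = 171
Total out = 28.92 + 928.1 + 171 + 171 = 1299 mol/s.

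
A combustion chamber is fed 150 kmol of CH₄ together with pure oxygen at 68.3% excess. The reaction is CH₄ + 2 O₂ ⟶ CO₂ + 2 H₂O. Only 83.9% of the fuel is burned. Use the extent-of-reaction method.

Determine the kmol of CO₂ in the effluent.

126 kmol

Stoichiometric O₂ = 2 × 150 = 300 kmol; O₂ fed = 300 × 1.683 = 504.9 kmol.
Fuel reacted = 0.839 × 150 → ξ = 125.8 kmol.
Outlet (n = n₀ + ν ξ):
  CH₄: 150 − 1(125.8) = 24.15
  O₂: 504.9 − 2(125.8) = 253.2
  CO₂: 0 + 1(125.8) = 125.8
  H₂O: 0 + 2(125.8) = 251.7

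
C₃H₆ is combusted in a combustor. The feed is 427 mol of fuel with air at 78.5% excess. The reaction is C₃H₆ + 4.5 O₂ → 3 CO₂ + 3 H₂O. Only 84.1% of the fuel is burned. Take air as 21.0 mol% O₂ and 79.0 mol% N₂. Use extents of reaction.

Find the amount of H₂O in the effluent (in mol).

1080 mol

Stoichiometric O₂ = 4.5 × 427 = 1922 mol; O₂ fed = 1922 × 1.785 = 3430 mol.
N₂ fed = 3430 × 79/21 = 12900 mol.
Fuel reacted = 0.841 × 427 → ξ = 359.1 mol.
Outlet (n = n₀ + ν ξ):
  C₃H₆: 427 − 1(359.1) = 67.89
  O₂: 3430 − 4.5(359.1) = 1814
  N₂: 12900 (inert)
  CO₂: 0 + 3(359.1) = 1077
  H₂O: 0 + 3(359.1) = 1077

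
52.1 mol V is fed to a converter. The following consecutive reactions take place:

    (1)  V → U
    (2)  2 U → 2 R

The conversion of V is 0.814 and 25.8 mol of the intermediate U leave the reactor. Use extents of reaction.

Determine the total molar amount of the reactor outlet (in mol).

52.1 mol

Conversion of V: V consumed = 1ξ₁ = 0.814 × 52.1 → ξ₁ = 42.41 mol.
U balance: n_U = 0 + 1ξ₁ − 2ξ₂ = 25.8 → ξ₂ = (1·42.41 − 25.8)/2 = 8.305 mol.
Outlet amounts (n = n₀ + Σ ν·ξ):
  V: 52.1 − 1(42.41) = 9.691
  U: 0 + 1(42.41) − 2(8.305) = 25.8
  R: 0 + 2(8.305) = 16.61
Total out = 9.691 + 25.8 + 16.61 = 52.1 mol.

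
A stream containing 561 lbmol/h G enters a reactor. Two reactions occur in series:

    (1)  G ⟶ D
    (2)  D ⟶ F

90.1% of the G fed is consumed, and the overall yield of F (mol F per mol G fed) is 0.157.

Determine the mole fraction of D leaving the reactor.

Conversion of G: G consumed = 1ξ₁ = 0.901 × 561 → ξ₁ = 505.5 lbmol/h.
Yield of F: 1ξ₂ / 561 = 0.157 → ξ₂ = 88.08 lbmol/h.
Outlet amounts (n = n₀ + Σ ν·ξ):
  G: 561 − 1(505.5) = 55.54
  D: 0 + 1(505.5) − 1(88.08) = 417.4
  F: 0 + 1(88.08) = 88.08
Total out = 561 lbmol/h; y_D = 417.4 / 561 = 0.744.

0.744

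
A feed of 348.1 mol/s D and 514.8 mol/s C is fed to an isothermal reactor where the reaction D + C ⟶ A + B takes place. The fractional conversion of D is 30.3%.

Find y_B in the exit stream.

D reacted = 0.303 × 348.1 = 105.5 mol/s; ν_D = −1, so ξ = 105.5/1 = 105.5 mol/s.
Outlet amounts (n = n₀ + ν ξ):
  D: 348.1 − 1(105.5) = 242.6
  C: 514.8 − 1(105.5) = 409.3
  A: 0 + 1(105.5) = 105.5
  B: 0 + 1(105.5) = 105.5
Total out = 862.9 mol/s; y_B = 105.5 / 862.9 = 0.1222.

0.122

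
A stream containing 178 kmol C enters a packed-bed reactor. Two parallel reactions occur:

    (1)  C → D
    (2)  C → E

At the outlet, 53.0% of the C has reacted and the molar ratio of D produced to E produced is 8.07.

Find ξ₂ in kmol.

Conversion of C: C consumed = 0.53 × 178 = 94.34 kmol = 1ξ₁ + 1ξ₂.
Selectivity: 1ξ₁ / (1ξ₂) = 8.07 → ξ₁ = 8.07 ξ₂.
Substitute: (1·8.07 + 1) ξ₂ = 94.34 → ξ₂ = 10.4 kmol, ξ₁ = 83.94 kmol.
Outlet amounts (n = n₀ + Σ ν·ξ):
  C: 178 − 1(83.94) − 1(10.4) = 83.66
  D: 0 + 1(83.94) = 83.94
  E: 0 + 1(10.4) = 10.4

ξ₂ = 10.4 kmol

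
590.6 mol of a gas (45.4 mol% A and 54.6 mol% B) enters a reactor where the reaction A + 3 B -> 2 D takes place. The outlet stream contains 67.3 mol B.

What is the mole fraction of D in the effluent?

0.405

For B: n = n₀ − 3ξ → 67.3 = 322.5 − 3ξ, giving ξ = 85.06 mol.
Outlet amounts (n = n₀ + ν ξ):
  A: 268.1 − 1(85.06) = 183.1
  B: 322.5 − 3(85.06) = 67.3
  D: 0 + 2(85.06) = 170.1
Total out = 420.5 mol; y_D = 170.1 / 420.5 = 0.4046.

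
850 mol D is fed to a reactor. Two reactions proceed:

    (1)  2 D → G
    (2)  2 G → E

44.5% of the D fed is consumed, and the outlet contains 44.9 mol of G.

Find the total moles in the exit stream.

Conversion of D: D consumed = 2ξ₁ = 0.445 × 850 → ξ₁ = 189.1 mol.
G balance: n_G = 0 + 1ξ₁ − 2ξ₂ = 44.9 → ξ₂ = (1·189.1 − 44.9)/2 = 72.11 mol.
Outlet amounts (n = n₀ + Σ ν·ξ):
  D: 850 − 2(189.1) = 471.8
  G: 0 + 1(189.1) − 2(72.11) = 44.9
  E: 0 + 1(72.11) = 72.11
Total out = 471.8 + 44.9 + 72.11 = 588.8 mol.

589 mol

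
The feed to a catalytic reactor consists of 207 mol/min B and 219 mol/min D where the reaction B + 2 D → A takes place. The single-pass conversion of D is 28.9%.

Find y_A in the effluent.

0.0872

D reacted = 0.289 × 219 = 63.29 mol/min; ν_D = −2, so ξ = 63.29/2 = 31.65 mol/min.
Outlet amounts (n = n₀ + ν ξ):
  B: 207 − 1(31.65) = 175.4
  D: 219 − 2(31.65) = 155.7
  A: 0 + 1(31.65) = 31.65
Total out = 362.7 mol/min; y_A = 31.65 / 362.7 = 0.08725.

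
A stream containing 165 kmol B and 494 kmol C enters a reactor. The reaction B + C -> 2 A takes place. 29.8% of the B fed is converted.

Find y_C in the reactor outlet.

0.675

B reacted = 0.298 × 165 = 49.17 kmol; ν_B = −1, so ξ = 49.17/1 = 49.17 kmol.
Outlet amounts (n = n₀ + ν ξ):
  B: 165 − 1(49.17) = 115.8
  C: 494 − 1(49.17) = 444.8
  A: 0 + 2(49.17) = 98.34
Total out = 659 kmol; y_C = 444.8 / 659 = 0.675.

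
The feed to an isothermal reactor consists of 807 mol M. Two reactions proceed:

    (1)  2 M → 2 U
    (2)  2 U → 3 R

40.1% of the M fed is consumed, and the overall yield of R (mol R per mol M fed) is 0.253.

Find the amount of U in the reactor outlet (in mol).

Conversion of M: M consumed = 2ξ₁ = 0.401 × 807 → ξ₁ = 161.8 mol.
Yield of R: 3ξ₂ / 807 = 0.253 → ξ₂ = 68.06 mol.
Outlet amounts (n = n₀ + Σ ν·ξ):
  M: 807 − 2(161.8) = 483.4
  U: 0 + 2(161.8) − 2(68.06) = 187.5
  R: 0 + 3(68.06) = 204.2

187 mol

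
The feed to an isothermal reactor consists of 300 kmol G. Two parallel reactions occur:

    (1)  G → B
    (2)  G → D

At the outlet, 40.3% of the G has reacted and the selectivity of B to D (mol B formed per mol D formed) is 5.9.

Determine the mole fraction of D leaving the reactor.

Conversion of G: G consumed = 0.403 × 300 = 120.9 kmol = 1ξ₁ + 1ξ₂.
Selectivity: 1ξ₁ / (1ξ₂) = 5.9 → ξ₁ = 5.9 ξ₂.
Substitute: (1·5.9 + 1) ξ₂ = 120.9 → ξ₂ = 17.52 kmol, ξ₁ = 103.4 kmol.
Outlet amounts (n = n₀ + Σ ν·ξ):
  G: 300 − 1(103.4) − 1(17.52) = 179.1
  B: 0 + 1(103.4) = 103.4
  D: 0 + 1(17.52) = 17.52
Total out = 300 kmol; y_D = 17.52 / 300 = 0.05841.

0.0584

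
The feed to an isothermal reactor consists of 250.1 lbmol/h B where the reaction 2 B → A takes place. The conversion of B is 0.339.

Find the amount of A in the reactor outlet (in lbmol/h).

42.4 lbmol/h

B reacted = 0.339 × 250.1 = 84.78 lbmol/h; ν_B = −2, so ξ = 84.78/2 = 42.39 lbmol/h.
Outlet amounts (n = n₀ + ν ξ):
  B: 250.1 − 2(42.39) = 165.3
  A: 0 + 1(42.39) = 42.39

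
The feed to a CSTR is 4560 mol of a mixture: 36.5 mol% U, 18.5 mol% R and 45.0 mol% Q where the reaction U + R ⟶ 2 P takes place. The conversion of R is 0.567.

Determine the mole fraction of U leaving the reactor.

R reacted = 0.567 × 843.6 = 478.3 mol; ν_R = −1, so ξ = 478.3/1 = 478.3 mol.
Outlet amounts (n = n₀ + ν ξ):
  U: 1664 − 1(478.3) = 1186
  R: 843.6 − 1(478.3) = 365.3
  P: 0 + 2(478.3) = 956.6
  Q: 2052 (inert)
Total out = 4560 mol; y_U = 1186 / 4560 = 0.2601.

0.26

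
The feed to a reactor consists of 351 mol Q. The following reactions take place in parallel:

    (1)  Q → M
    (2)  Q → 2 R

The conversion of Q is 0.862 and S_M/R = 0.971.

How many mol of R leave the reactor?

206 mol

Conversion of Q: Q consumed = 0.862 × 351 = 302.6 mol = 1ξ₁ + 1ξ₂.
Selectivity: 1ξ₁ / (2ξ₂) = 0.971 → ξ₁ = 1.942 ξ₂.
Substitute: (1·1.942 + 1) ξ₂ = 302.6 → ξ₂ = 102.8 mol, ξ₁ = 199.7 mol.
Outlet amounts (n = n₀ + Σ ν·ξ):
  Q: 351 − 1(199.7) − 1(102.8) = 48.44
  M: 0 + 1(199.7) = 199.7
  R: 0 + 2(102.8) = 205.7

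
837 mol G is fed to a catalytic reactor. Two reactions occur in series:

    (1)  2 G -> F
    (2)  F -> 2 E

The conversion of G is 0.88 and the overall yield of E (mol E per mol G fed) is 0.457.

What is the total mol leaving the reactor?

Conversion of G: G consumed = 2ξ₁ = 0.88 × 837 → ξ₁ = 368.3 mol.
Yield of E: 2ξ₂ / 837 = 0.457 → ξ₂ = 191.3 mol.
Outlet amounts (n = n₀ + Σ ν·ξ):
  G: 837 − 2(368.3) = 100.4
  F: 0 + 1(368.3) − 1(191.3) = 177
  E: 0 + 2(191.3) = 382.5
Total out = 100.4 + 177 + 382.5 = 660 mol.

660 mol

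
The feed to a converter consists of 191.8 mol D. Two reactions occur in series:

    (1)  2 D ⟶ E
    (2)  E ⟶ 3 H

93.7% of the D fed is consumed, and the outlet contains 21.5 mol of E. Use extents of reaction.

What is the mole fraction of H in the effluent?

Conversion of D: D consumed = 2ξ₁ = 0.937 × 191.8 → ξ₁ = 89.86 mol.
E balance: n_E = 0 + 1ξ₁ − 1ξ₂ = 21.5 → ξ₂ = (1·89.86 − 21.5)/1 = 68.36 mol.
Outlet amounts (n = n₀ + Σ ν·ξ):
  D: 191.8 − 2(89.86) = 12.08
  E: 0 + 1(89.86) − 1(68.36) = 21.5
  H: 0 + 3(68.36) = 205.1
Total out = 238.7 mol; y_H = 205.1 / 238.7 = 0.8593.

0.859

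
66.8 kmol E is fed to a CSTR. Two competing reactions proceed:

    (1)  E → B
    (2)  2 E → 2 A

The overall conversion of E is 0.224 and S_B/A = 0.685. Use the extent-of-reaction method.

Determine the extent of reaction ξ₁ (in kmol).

ξ₁ = 6.08 kmol

Conversion of E: E consumed = 0.224 × 66.8 = 14.96 kmol = 1ξ₁ + 2ξ₂.
Selectivity: 1ξ₁ / (2ξ₂) = 0.685 → ξ₁ = 1.37 ξ₂.
Substitute: (1·1.37 + 2) ξ₂ = 14.96 → ξ₂ = 4.44 kmol, ξ₁ = 6.083 kmol.
Outlet amounts (n = n₀ + Σ ν·ξ):
  E: 66.8 − 1(6.083) − 2(4.44) = 51.84
  B: 0 + 1(6.083) = 6.083
  A: 0 + 2(4.44) = 8.88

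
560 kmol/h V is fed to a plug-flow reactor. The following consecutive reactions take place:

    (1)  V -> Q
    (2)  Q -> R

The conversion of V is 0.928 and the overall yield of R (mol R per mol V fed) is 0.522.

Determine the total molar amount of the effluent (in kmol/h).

560 kmol/h

Conversion of V: V consumed = 1ξ₁ = 0.928 × 560 → ξ₁ = 519.7 kmol/h.
Yield of R: 1ξ₂ / 560 = 0.522 → ξ₂ = 292.3 kmol/h.
Outlet amounts (n = n₀ + Σ ν·ξ):
  V: 560 − 1(519.7) = 40.32
  Q: 0 + 1(519.7) − 1(292.3) = 227.4
  R: 0 + 1(292.3) = 292.3
Total out = 40.32 + 227.4 + 292.3 = 560 kmol/h.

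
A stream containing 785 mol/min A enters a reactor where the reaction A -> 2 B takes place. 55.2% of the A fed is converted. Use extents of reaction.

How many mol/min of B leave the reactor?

A reacted = 0.552 × 785 = 433.3 mol/min; ν_A = −1, so ξ = 433.3/1 = 433.3 mol/min.
Outlet amounts (n = n₀ + ν ξ):
  A: 785 − 1(433.3) = 351.7
  B: 0 + 2(433.3) = 866.6

867 mol/min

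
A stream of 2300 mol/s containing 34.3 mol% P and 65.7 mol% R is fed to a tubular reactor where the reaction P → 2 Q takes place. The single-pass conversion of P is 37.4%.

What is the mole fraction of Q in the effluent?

0.227

P reacted = 0.374 × 788.9 = 295 mol/s; ν_P = −1, so ξ = 295/1 = 295 mol/s.
Outlet amounts (n = n₀ + ν ξ):
  P: 788.9 − 1(295) = 493.9
  Q: 0 + 2(295) = 590.1
  R: 1511 (inert)
Total out = 2595 mol/s; y_Q = 590.1 / 2595 = 0.2274.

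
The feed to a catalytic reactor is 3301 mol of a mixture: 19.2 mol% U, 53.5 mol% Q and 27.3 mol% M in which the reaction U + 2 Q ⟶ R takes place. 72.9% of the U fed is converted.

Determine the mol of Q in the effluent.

U reacted = 0.729 × 633.8 = 462 mol; ν_U = −1, so ξ = 462/1 = 462 mol.
Outlet amounts (n = n₀ + ν ξ):
  U: 633.8 − 1(462) = 171.8
  Q: 1766 − 2(462) = 842
  R: 0 + 1(462) = 462
  M: 901.2 (inert)

842 mol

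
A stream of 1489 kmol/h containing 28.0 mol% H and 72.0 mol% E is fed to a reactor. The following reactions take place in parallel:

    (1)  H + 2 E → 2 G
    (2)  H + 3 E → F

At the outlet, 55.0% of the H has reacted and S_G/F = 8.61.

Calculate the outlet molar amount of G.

Conversion of H: H consumed = 0.55 × 416.9 = 229.3 kmol/h = 1ξ₁ + 1ξ₂.
Selectivity: 2ξ₁ / (1ξ₂) = 8.61 → ξ₁ = 4.305 ξ₂.
Substitute: (1·4.305 + 1) ξ₂ = 229.3 → ξ₂ = 43.22 kmol/h, ξ₁ = 186.1 kmol/h.
Outlet amounts (n = n₀ + Σ ν·ξ):
  H: 416.9 − 1(186.1) − 1(43.22) = 187.6
  E: 1072 − 2(186.1) − 3(43.22) = 570.2
  G: 0 + 2(186.1) = 372.2
  F: 0 + 1(43.22) = 43.22

372 kmol/h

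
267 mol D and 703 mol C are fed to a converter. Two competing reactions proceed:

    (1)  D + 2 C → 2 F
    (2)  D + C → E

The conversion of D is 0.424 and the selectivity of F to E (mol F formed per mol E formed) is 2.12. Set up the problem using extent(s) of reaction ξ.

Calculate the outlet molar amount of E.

55 mol

Conversion of D: D consumed = 0.424 × 267 = 113.2 mol = 1ξ₁ + 1ξ₂.
Selectivity: 2ξ₁ / (1ξ₂) = 2.12 → ξ₁ = 1.06 ξ₂.
Substitute: (1·1.06 + 1) ξ₂ = 113.2 → ξ₂ = 54.96 mol, ξ₁ = 58.25 mol.
Outlet amounts (n = n₀ + Σ ν·ξ):
  D: 267 − 1(58.25) − 1(54.96) = 153.8
  C: 703 − 2(58.25) − 1(54.96) = 531.5
  F: 0 + 2(58.25) = 116.5
  E: 0 + 1(54.96) = 54.96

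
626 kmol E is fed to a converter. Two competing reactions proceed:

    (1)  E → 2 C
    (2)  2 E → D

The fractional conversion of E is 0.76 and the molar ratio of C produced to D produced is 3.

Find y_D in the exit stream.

Conversion of E: E consumed = 0.76 × 626 = 475.8 kmol = 1ξ₁ + 2ξ₂.
Selectivity: 2ξ₁ / (1ξ₂) = 3 → ξ₁ = 1.5 ξ₂.
Substitute: (1·1.5 + 2) ξ₂ = 475.8 → ξ₂ = 135.9 kmol, ξ₁ = 203.9 kmol.
Outlet amounts (n = n₀ + Σ ν·ξ):
  E: 626 − 1(203.9) − 2(135.9) = 150.2
  C: 0 + 2(203.9) = 407.8
  D: 0 + 1(135.9) = 135.9
Total out = 694 kmol; y_D = 135.9 / 694 = 0.1959.

0.196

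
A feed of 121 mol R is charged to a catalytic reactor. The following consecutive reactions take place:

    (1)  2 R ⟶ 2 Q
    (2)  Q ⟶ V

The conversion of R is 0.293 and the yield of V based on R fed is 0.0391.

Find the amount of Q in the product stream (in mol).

30.7 mol

Conversion of R: R consumed = 2ξ₁ = 0.293 × 121 → ξ₁ = 17.73 mol.
Yield of V: 1ξ₂ / 121 = 0.0391 → ξ₂ = 4.731 mol.
Outlet amounts (n = n₀ + Σ ν·ξ):
  R: 121 − 2(17.73) = 85.55
  Q: 0 + 2(17.73) − 1(4.731) = 30.72
  V: 0 + 1(4.731) = 4.731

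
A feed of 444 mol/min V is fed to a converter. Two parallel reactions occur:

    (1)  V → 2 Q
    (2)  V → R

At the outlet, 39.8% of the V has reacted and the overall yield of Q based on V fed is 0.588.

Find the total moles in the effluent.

575 mol/min

Yield of Q: 2ξ₁ / 444 = 0.588 → ξ₁ = 130.5 mol/min.
Conversion of V: 1ξ₁ + 1ξ₂ = 0.398 × 444 = 176.7 → ξ₂ = 46.18 mol/min.
Outlet amounts (n = n₀ + Σ ν·ξ):
  V: 444 − 1(130.5) − 1(46.18) = 267.3
  Q: 0 + 2(130.5) = 261.1
  R: 0 + 1(46.18) = 46.18
Total out = 267.3 + 261.1 + 46.18 = 574.5 mol/min.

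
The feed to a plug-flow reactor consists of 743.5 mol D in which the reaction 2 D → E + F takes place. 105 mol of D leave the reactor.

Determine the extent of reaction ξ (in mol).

For D: n = n₀ − 2ξ → 105 = 743.5 − 2ξ, giving ξ = 319.2 mol.
Outlet amounts (n = n₀ + ν ξ):
  D: 743.5 − 2(319.2) = 105
  E: 0 + 1(319.2) = 319.2
  F: 0 + 1(319.2) = 319.2

ξ = 319 mol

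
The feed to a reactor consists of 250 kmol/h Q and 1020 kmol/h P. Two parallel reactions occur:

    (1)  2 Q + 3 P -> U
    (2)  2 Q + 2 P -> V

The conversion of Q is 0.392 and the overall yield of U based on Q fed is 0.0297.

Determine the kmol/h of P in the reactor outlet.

Yield of U: 1ξ₁ / 250 = 0.0297 → ξ₁ = 7.425 kmol/h.
Conversion of Q: 2ξ₁ + 2ξ₂ = 0.392 × 250 = 98 → ξ₂ = 41.58 kmol/h.
Outlet amounts (n = n₀ + Σ ν·ξ):
  Q: 250 − 2(7.425) − 2(41.58) = 152
  P: 1020 − 3(7.425) − 2(41.58) = 914.6
  U: 0 + 1(7.425) = 7.425
  V: 0 + 1(41.58) = 41.58

915 kmol/h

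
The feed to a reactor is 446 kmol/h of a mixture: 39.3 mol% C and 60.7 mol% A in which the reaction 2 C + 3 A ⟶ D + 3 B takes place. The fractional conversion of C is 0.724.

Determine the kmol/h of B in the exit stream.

C reacted = 0.724 × 175.3 = 126.9 kmol/h; ν_C = −2, so ξ = 126.9/2 = 63.45 kmol/h.
Outlet amounts (n = n₀ + ν ξ):
  C: 175.3 − 2(63.45) = 48.38
  A: 270.7 − 3(63.45) = 80.37
  D: 0 + 1(63.45) = 63.45
  B: 0 + 3(63.45) = 190.4

190 kmol/h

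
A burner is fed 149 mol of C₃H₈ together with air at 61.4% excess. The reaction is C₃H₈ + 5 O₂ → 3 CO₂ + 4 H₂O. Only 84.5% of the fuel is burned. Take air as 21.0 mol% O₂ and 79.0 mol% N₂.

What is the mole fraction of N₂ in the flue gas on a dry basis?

Stoichiometric O₂ = 5 × 149 = 745 mol; O₂ fed = 745 × 1.614 = 1202 mol.
N₂ fed = 1202 × 79/21 = 4523 mol.
Fuel reacted = 0.845 × 149 → ξ = 125.9 mol.
Outlet (n = n₀ + ν ξ):
  C₃H₈: 149 − 1(125.9) = 23.09
  O₂: 1202 − 5(125.9) = 572.9
  N₂: 4523 (inert)
  CO₂: 0 + 3(125.9) = 377.7
  H₂O: 0 + 4(125.9) = 503.6
Dry total = 5497 mol; y_N₂ (dry) = 4523 / 5497 = 0.8229.

0.823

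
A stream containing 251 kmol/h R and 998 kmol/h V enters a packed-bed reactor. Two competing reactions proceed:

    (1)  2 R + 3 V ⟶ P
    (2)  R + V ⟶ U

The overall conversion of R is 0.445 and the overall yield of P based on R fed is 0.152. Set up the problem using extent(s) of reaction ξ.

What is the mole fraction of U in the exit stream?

Yield of P: 1ξ₁ / 251 = 0.152 → ξ₁ = 38.15 kmol/h.
Conversion of R: 2ξ₁ + 1ξ₂ = 0.445 × 251 = 111.7 → ξ₂ = 35.39 kmol/h.
Outlet amounts (n = n₀ + Σ ν·ξ):
  R: 251 − 2(38.15) − 1(35.39) = 139.3
  V: 998 − 3(38.15) − 1(35.39) = 848.2
  P: 0 + 1(38.15) = 38.15
  U: 0 + 1(35.39) = 35.39
Total out = 1061 kmol/h; y_U = 35.39 / 1061 = 0.03336.

0.0334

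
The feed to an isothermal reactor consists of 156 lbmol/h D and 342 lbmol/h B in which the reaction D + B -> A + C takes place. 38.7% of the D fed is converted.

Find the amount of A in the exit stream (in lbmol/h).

D reacted = 0.387 × 156 = 60.37 lbmol/h; ν_D = −1, so ξ = 60.37/1 = 60.37 lbmol/h.
Outlet amounts (n = n₀ + ν ξ):
  D: 156 − 1(60.37) = 95.63
  B: 342 − 1(60.37) = 281.6
  A: 0 + 1(60.37) = 60.37
  C: 0 + 1(60.37) = 60.37

60.4 lbmol/h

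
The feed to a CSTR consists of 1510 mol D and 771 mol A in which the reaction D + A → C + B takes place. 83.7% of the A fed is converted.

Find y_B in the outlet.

0.283

A reacted = 0.837 × 771 = 645.3 mol; ν_A = −1, so ξ = 645.3/1 = 645.3 mol.
Outlet amounts (n = n₀ + ν ξ):
  D: 1510 − 1(645.3) = 864.7
  A: 771 − 1(645.3) = 125.7
  C: 0 + 1(645.3) = 645.3
  B: 0 + 1(645.3) = 645.3
Total out = 2281 mol; y_B = 645.3 / 2281 = 0.2829.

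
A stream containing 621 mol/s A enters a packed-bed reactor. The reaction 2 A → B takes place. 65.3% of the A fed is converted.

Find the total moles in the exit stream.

A reacted = 0.653 × 621 = 405.5 mol/s; ν_A = −2, so ξ = 405.5/2 = 202.8 mol/s.
Outlet amounts (n = n₀ + ν ξ):
  A: 621 − 2(202.8) = 215.5
  B: 0 + 1(202.8) = 202.8
Total out = 215.5 + 202.8 = 418.2 mol/s.

418 mol/s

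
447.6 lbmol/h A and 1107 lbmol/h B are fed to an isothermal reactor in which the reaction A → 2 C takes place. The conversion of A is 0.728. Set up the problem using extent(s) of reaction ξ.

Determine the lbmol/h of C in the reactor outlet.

A reacted = 0.728 × 447.6 = 325.9 lbmol/h; ν_A = −1, so ξ = 325.9/1 = 325.9 lbmol/h.
Outlet amounts (n = n₀ + ν ξ):
  A: 447.6 − 1(325.9) = 121.7
  C: 0 + 2(325.9) = 651.7
  B: 1107 (inert)

652 lbmol/h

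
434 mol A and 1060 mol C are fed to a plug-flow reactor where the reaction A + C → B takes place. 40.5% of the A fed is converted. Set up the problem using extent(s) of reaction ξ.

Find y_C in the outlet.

A reacted = 0.405 × 434 = 175.8 mol; ν_A = −1, so ξ = 175.8/1 = 175.8 mol.
Outlet amounts (n = n₀ + ν ξ):
  A: 434 − 1(175.8) = 258.2
  C: 1060 − 1(175.8) = 884.2
  B: 0 + 1(175.8) = 175.8
Total out = 1318 mol; y_C = 884.2 / 1318 = 0.6708.

0.671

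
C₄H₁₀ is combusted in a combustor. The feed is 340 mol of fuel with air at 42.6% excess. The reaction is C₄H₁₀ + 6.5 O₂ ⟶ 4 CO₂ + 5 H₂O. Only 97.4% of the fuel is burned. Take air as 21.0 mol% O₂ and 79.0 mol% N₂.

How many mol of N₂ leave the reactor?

11900 mol

Stoichiometric O₂ = 6.5 × 340 = 2210 mol; O₂ fed = 2210 × 1.426 = 3151 mol.
N₂ fed = 3151 × 79/21 = 11860 mol.
Fuel reacted = 0.974 × 340 → ξ = 331.2 mol.
Outlet (n = n₀ + ν ξ):
  C₄H₁₀: 340 − 1(331.2) = 8.84
  O₂: 3151 − 6.5(331.2) = 998.9
  N₂: 11860 (inert)
  CO₂: 0 + 4(331.2) = 1325
  H₂O: 0 + 5(331.2) = 1656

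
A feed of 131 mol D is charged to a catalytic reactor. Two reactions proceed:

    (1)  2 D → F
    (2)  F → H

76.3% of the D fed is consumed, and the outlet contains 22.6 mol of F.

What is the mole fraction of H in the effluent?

Conversion of D: D consumed = 2ξ₁ = 0.763 × 131 → ξ₁ = 49.98 mol.
F balance: n_F = 0 + 1ξ₁ − 1ξ₂ = 22.6 → ξ₂ = (1·49.98 − 22.6)/1 = 27.38 mol.
Outlet amounts (n = n₀ + Σ ν·ξ):
  D: 131 − 2(49.98) = 31.05
  F: 0 + 1(49.98) − 1(27.38) = 22.6
  H: 0 + 1(27.38) = 27.38
Total out = 81.02 mol; y_H = 27.38 / 81.02 = 0.3379.

0.338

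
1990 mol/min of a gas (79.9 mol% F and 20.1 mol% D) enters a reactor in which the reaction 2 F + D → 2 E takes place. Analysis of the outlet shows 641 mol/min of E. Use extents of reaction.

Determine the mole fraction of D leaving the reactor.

0.0476

For E: n = n₀ + 2ξ → 641 = 0 + 2ξ, giving ξ = 320.5 mol/min.
Outlet amounts (n = n₀ + ν ξ):
  F: 1590 − 2(320.5) = 949
  D: 400 − 1(320.5) = 79.49
  E: 0 + 2(320.5) = 641
Total out = 1670 mol/min; y_D = 79.49 / 1670 = 0.04761.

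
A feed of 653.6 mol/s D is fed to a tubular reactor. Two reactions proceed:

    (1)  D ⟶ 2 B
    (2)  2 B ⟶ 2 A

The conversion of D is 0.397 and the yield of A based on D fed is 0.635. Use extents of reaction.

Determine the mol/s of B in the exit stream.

Conversion of D: D consumed = 1ξ₁ = 0.397 × 653.6 → ξ₁ = 259.5 mol/s.
Yield of A: 2ξ₂ / 653.6 = 0.635 → ξ₂ = 207.5 mol/s.
Outlet amounts (n = n₀ + Σ ν·ξ):
  D: 653.6 − 1(259.5) = 394.1
  B: 0 + 2(259.5) − 2(207.5) = 103.9
  A: 0 + 2(207.5) = 415

104 mol/s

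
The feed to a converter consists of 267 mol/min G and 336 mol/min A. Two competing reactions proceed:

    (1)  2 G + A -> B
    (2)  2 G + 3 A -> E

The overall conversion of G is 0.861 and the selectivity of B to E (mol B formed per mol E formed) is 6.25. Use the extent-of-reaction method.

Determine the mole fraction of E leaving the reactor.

Conversion of G: G consumed = 0.861 × 267 = 229.9 mol/min = 2ξ₁ + 2ξ₂.
Selectivity: 1ξ₁ / (1ξ₂) = 6.25 → ξ₁ = 6.25 ξ₂.
Substitute: (2·6.25 + 2) ξ₂ = 229.9 → ξ₂ = 15.85 mol/min, ξ₁ = 99.09 mol/min.
Outlet amounts (n = n₀ + Σ ν·ξ):
  G: 267 − 2(99.09) − 2(15.85) = 37.11
  A: 336 − 1(99.09) − 3(15.85) = 189.3
  B: 0 + 1(99.09) = 99.09
  E: 0 + 1(15.85) = 15.85
Total out = 341.4 mol/min; y_E = 15.85 / 341.4 = 0.04644.

0.0464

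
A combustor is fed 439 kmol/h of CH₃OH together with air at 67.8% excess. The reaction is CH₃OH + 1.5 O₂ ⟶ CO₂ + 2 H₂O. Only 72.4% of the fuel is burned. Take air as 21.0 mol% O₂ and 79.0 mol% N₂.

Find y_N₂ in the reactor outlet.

Stoichiometric O₂ = 1.5 × 439 = 658.5 kmol/h; O₂ fed = 658.5 × 1.678 = 1105 kmol/h.
N₂ fed = 1105 × 79/21 = 4157 kmol/h.
Fuel reacted = 0.724 × 439 → ξ = 317.8 kmol/h.
Outlet (n = n₀ + ν ξ):
  CH₃OH: 439 − 1(317.8) = 121.2
  O₂: 1105 − 1.5(317.8) = 628.2
  N₂: 4157 (inert)
  CO₂: 0 + 1(317.8) = 317.8
  H₂O: 0 + 2(317.8) = 635.7
Total out = 5860 kmol/h; y_N₂ = 4157 / 5860 = 0.7094.

0.709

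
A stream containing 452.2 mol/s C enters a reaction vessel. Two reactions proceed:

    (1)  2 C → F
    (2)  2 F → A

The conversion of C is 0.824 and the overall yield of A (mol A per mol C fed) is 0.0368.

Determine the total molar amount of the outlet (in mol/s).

249 mol/s

Conversion of C: C consumed = 2ξ₁ = 0.824 × 452.2 → ξ₁ = 186.3 mol/s.
Yield of A: 1ξ₂ / 452.2 = 0.0368 → ξ₂ = 16.64 mol/s.
Outlet amounts (n = n₀ + Σ ν·ξ):
  C: 452.2 − 2(186.3) = 79.59
  F: 0 + 1(186.3) − 2(16.64) = 153
  A: 0 + 1(16.64) = 16.64
Total out = 79.59 + 153 + 16.64 = 249.3 mol/s.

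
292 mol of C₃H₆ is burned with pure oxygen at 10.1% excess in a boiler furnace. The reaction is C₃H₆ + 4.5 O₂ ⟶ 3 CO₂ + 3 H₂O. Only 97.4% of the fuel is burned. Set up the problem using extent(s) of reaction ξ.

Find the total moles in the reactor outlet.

Stoichiometric O₂ = 4.5 × 292 = 1314 mol; O₂ fed = 1314 × 1.101 = 1447 mol.
Fuel reacted = 0.974 × 292 → ξ = 284.4 mol.
Outlet (n = n₀ + ν ξ):
  C₃H₆: 292 − 1(284.4) = 7.592
  O₂: 1447 − 4.5(284.4) = 166.9
  CO₂: 0 + 3(284.4) = 853.2
  H₂O: 0 + 3(284.4) = 853.2
Total out = 7.592 + 166.9 + 853.2 + 853.2 = 1881 mol.

1880 mol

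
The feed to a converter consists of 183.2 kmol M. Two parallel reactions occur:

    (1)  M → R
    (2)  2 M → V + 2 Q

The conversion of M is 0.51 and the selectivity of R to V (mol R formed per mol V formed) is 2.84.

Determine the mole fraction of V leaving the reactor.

0.0953

Conversion of M: M consumed = 0.51 × 183.2 = 93.43 kmol = 1ξ₁ + 2ξ₂.
Selectivity: 1ξ₁ / (1ξ₂) = 2.84 → ξ₁ = 2.84 ξ₂.
Substitute: (1·2.84 + 2) ξ₂ = 93.43 → ξ₂ = 19.3 kmol, ξ₁ = 54.82 kmol.
Outlet amounts (n = n₀ + Σ ν·ξ):
  M: 183.2 − 1(54.82) − 2(19.3) = 89.77
  R: 0 + 1(54.82) = 54.82
  V: 0 + 1(19.3) = 19.3
  Q: 0 + 2(19.3) = 38.61
Total out = 202.5 kmol; y_V = 19.3 / 202.5 = 0.09533.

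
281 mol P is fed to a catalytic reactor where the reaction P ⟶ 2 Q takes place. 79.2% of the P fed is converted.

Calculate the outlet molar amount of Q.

445 mol

P reacted = 0.792 × 281 = 222.6 mol; ν_P = −1, so ξ = 222.6/1 = 222.6 mol.
Outlet amounts (n = n₀ + ν ξ):
  P: 281 − 1(222.6) = 58.45
  Q: 0 + 2(222.6) = 445.1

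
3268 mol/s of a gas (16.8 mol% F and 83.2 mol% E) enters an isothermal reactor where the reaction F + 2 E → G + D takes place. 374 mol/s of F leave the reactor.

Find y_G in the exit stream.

0.0566

For F: n = n₀ − 1ξ → 374 = 549 − 1ξ, giving ξ = 175 mol/s.
Outlet amounts (n = n₀ + ν ξ):
  F: 549 − 1(175) = 374
  E: 2719 − 2(175) = 2369
  G: 0 + 1(175) = 175
  D: 0 + 1(175) = 175
Total out = 3093 mol/s; y_G = 175 / 3093 = 0.05659.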